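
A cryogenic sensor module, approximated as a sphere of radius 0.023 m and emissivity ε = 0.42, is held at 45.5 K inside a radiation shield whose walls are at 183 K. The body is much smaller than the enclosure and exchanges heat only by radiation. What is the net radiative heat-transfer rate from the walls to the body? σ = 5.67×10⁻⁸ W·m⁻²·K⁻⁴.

P_net ≈ 0.177 W

For a small grey body in a large enclosure: P_net = εσA(T_body⁴ − T_wall⁴).
A = 4πr² = 0.006648 m²; T_body⁴ − T_wall⁴ = 4.286×10⁶ − 1.122×10⁹ = -1.117×10⁹ K⁴.
|P_net| = 0.42·5.67×10⁻⁸·0.006648·1.117×10⁹.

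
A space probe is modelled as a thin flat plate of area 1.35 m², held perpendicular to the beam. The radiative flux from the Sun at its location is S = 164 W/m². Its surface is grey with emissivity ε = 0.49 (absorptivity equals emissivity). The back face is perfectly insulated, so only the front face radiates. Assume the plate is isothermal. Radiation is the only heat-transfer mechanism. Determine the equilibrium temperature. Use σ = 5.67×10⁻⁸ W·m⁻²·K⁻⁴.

At equilibrium, absorbed power = emitted power.
Absorbing cross-section = A = 1.350 m²; emitting surface = A = 1.350 m² (ratio 1).
εS·A_cross = εσ·A_surf·T⁴  ⇒  T⁴ = S/(1σ)   (ε cancels).
T⁴ = 164/(1·5.67×10⁻⁸) = 2.892×10⁹ K⁴.
T = (2.892×10⁹)^(1/4).

T ≈ 232 K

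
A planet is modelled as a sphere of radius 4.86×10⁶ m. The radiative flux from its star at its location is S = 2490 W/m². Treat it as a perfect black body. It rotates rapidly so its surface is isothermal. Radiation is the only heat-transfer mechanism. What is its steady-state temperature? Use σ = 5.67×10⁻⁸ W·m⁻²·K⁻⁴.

T ≈ 324 K

At equilibrium, absorbed power = emitted power.
Absorbing cross-section = πr² = 7.420×10¹³ m²; emitting surface = 4πr² = 2.968×10¹⁴ m² (ratio 4).
S·A_cross = εσ·A_surf·T⁴  ⇒  T⁴ = S/(4σ).
T⁴ = 1.00·2490/(4·5.67×10⁻⁸) = 1.098×10¹⁰ K⁴.
T = (1.098×10¹⁰)^(1/4).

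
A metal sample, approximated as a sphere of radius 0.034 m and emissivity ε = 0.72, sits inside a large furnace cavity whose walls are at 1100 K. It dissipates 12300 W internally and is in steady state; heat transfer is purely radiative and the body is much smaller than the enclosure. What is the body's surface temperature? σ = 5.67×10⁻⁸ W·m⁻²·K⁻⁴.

For a small grey body in a large enclosure, net radiated power = εσA(T⁴ − T_w⁴).
Steady state: P = εσA(T⁴ − T_w⁴) with A = 4πr² = 0.01453 m².
T⁴ = P/(εσA) + T_w⁴ = 12300/(0.72·5.67×10⁻⁸·0.01453) + (1100)⁴
    = 2.074×10¹³ + 1.464×10¹² = 2.220×10¹³ K⁴.

T ≈ 2170 K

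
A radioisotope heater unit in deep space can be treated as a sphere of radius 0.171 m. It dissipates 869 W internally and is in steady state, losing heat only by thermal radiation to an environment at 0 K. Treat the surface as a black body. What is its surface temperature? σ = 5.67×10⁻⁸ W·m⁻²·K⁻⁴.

Steady state: internal power = radiated power, P = εσA T⁴.
Radiating area A = 4πr² = 0.3675 m².
T⁴ = P/(εσA) = 869/(1.0·5.67×10⁻⁸·0.3675) = 4.171×10¹⁰ K⁴.
T = (4.171×10¹⁰)^(1/4).

T ≈ 452 K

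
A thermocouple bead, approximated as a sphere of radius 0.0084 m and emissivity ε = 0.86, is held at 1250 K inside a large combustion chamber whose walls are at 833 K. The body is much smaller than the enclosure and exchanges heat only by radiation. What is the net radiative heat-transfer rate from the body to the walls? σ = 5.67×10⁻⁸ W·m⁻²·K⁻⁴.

P_net ≈ 84.7 W

For a small grey body in a large enclosure: P_net = εσA(T_body⁴ − T_wall⁴).
A = 4πr² = 8.867×10⁻⁴ m²; T_body⁴ − T_wall⁴ = 2.441×10¹² − 4.815×10¹¹ = 1.960×10¹² K⁴.
|P_net| = 0.86·5.67×10⁻⁸·8.867×10⁻⁴·1.960×10¹².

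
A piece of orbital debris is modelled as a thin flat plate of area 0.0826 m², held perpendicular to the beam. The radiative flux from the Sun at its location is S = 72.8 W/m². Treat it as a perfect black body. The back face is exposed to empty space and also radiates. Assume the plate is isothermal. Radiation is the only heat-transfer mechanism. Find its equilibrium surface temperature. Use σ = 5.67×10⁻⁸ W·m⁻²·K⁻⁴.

T ≈ 159 K

At equilibrium, absorbed power = emitted power.
Absorbing cross-section = A = 0.08260 m²; emitting surface = 2A = 0.1652 m² (ratio 2).
S·A_cross = εσ·A_surf·T⁴  ⇒  T⁴ = S/(2σ).
T⁴ = 1.00·72.8/(2·5.67×10⁻⁸) = 6.420×10⁸ K⁴.
T = (6.420×10⁸)^(1/4).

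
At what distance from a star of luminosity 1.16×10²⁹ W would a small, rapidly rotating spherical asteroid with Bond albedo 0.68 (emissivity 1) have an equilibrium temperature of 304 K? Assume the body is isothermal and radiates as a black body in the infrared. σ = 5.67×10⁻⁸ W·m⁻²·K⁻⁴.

For an isothermal black-emitting sphere, (1−a)S·πr² = σ·4πr²·T⁴ ⇒ S = 4σT⁴/(1−a).
S = 4·5.67×10⁻⁸·(304)⁴/0.320 = 6053 W/m².
Flux falls as S = L/(4πd²), so d = √(L/(4πS)) = √(1.16×10²⁹/(4π·6053)).

d ≈ 1.23×10¹² m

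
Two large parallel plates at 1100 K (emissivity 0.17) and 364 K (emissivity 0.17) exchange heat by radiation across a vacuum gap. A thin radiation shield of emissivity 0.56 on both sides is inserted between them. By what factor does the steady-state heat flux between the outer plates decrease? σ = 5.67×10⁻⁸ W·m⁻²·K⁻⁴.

Without shield: q₀ = σΔ(T⁴)/(1/ε₁+1/ε₂−1) with denominator 10.76.
With shield the two gaps are in series; the resistances add: (1/ε₁+1/ε_s−1)+(1/ε_s+1/ε₂−1) = 6.668+6.668 = 13.34.
Heat-flux ratio q₀/q = 13.34/10.76.

factor ≈ 1.24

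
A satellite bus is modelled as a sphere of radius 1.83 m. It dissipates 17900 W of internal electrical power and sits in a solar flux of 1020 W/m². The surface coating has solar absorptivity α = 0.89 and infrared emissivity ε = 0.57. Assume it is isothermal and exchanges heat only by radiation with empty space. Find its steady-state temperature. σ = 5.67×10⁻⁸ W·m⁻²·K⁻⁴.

T ≈ 377 K

At steady state, absorbed solar power + internal power = radiated power.
Absorbed: α·S·A_cross = 0.89·1020·10.52 = 9551 W (cross-section πr²).
Total input = 9551 + 17900 = 27450 W.
Radiated: εσ·A_surf·T⁴ with A_surf = 4πr² = 42.08 m².
T⁴ = 27450/(0.57·5.67×10⁻⁸·42.08) = 2.018×10¹⁰ K⁴.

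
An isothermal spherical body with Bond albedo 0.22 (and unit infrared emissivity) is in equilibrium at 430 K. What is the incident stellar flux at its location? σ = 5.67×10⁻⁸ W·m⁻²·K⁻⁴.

(1−a)S·πr² = σ·4πr²·T⁴ ⇒ S = 4σT⁴/(1−a).
S = 4·5.67×10⁻⁸·3.419×10¹⁰/0.780.

S ≈ 9940 W/m²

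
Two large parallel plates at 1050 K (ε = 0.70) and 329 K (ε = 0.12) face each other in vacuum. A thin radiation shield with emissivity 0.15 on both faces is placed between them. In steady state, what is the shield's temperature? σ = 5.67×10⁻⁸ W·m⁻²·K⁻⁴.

In steady state the net flux on the hot side equals that on the cold side.
σ(T₁⁴−T_s⁴)/D₁ = σ(T_s⁴−T₂⁴)/D₂, with D₁ = 1/ε₁+1/ε_s−1 = 7.095, D₂ = 1/ε_s+1/ε₂−1 = 14.00.
Solve for T_s⁴: T_s⁴ = (D₂·T₁⁴ + D₁·T₂⁴)/(D₁+D₂) = 8.106×10¹¹ K⁴.

T_s ≈ 949 K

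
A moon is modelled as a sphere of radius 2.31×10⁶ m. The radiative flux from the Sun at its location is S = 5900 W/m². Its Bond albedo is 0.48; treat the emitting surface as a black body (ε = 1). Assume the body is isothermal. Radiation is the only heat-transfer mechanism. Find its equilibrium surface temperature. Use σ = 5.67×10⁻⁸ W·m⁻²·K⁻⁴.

At equilibrium, absorbed power = emitted power.
Absorbing cross-section = πr² = 1.676×10¹³ m²; emitting surface = 4πr² = 6.706×10¹³ m² (ratio 4).
(1−a)S·A_cross = εσ·A_surf·T⁴  ⇒  T⁴ = (1−a)S/(4σ).
T⁴ = 0.520·5900/(4·5.67×10⁻⁸) = 1.353×10¹⁰ K⁴.
T = (1.353×10¹⁰)^(1/4).

T ≈ 341 K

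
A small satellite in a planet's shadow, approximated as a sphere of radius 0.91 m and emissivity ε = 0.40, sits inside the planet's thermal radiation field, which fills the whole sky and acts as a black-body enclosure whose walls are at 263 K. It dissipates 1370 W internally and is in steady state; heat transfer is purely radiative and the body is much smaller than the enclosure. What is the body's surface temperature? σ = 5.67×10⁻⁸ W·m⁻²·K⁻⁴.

For a small grey body in a large enclosure, net radiated power = εσA(T⁴ − T_w⁴).
Steady state: P = εσA(T⁴ − T_w⁴) with A = 4πr² = 10.41 m².
T⁴ = P/(εσA) + T_w⁴ = 1370/(0.40·5.67×10⁻⁸·10.41) + (263)⁴
    = 5.805×10⁹ + 4.784×10⁹ = 1.059×10¹⁰ K⁴.

T ≈ 321 K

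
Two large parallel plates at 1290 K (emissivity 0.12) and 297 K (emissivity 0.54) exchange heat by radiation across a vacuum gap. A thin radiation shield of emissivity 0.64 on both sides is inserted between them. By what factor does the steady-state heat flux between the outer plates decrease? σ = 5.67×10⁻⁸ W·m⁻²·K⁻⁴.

Without shield: q₀ = σΔ(T⁴)/(1/ε₁+1/ε₂−1) with denominator 9.185.
With shield the two gaps are in series; the resistances add: (1/ε₁+1/ε_s−1)+(1/ε_s+1/ε₂−1) = 8.896+2.414 = 11.31.
Heat-flux ratio q₀/q = 11.31/9.185.

factor ≈ 1.23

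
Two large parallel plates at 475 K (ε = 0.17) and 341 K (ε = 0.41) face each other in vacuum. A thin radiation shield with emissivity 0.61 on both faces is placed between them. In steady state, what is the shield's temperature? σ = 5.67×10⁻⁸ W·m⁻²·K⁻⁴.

T_s ≈ 400 K

In steady state the net flux on the hot side equals that on the cold side.
σ(T₁⁴−T_s⁴)/D₁ = σ(T_s⁴−T₂⁴)/D₂, with D₁ = 1/ε₁+1/ε_s−1 = 6.522, D₂ = 1/ε_s+1/ε₂−1 = 3.078.
Solve for T_s⁴: T_s⁴ = (D₂·T₁⁴ + D₁·T₂⁴)/(D₁+D₂) = 2.551×10¹⁰ K⁴.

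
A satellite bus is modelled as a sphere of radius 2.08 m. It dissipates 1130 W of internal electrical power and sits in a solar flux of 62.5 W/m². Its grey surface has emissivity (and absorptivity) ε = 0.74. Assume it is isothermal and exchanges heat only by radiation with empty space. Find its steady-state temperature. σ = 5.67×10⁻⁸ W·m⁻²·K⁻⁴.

T ≈ 167 K

At steady state, absorbed solar power + internal power = radiated power.
Absorbed: α·S·A_cross = 0.74·62.5·13.59 = 628.6 W (cross-section πr²).
Total input = 628.6 + 1130 = 1759 W.
Radiated: εσ·A_surf·T⁴ with A_surf = 4πr² = 54.37 m².
T⁴ = 1759/(0.74·5.67×10⁻⁸·54.37) = 7.709×10⁸ K⁴.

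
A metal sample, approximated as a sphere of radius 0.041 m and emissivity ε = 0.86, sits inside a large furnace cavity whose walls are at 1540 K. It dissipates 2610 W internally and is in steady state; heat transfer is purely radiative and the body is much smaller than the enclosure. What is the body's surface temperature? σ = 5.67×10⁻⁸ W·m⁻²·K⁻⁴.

T ≈ 1690 K

For a small grey body in a large enclosure, net radiated power = εσA(T⁴ − T_w⁴).
Steady state: P = εσA(T⁴ − T_w⁴) with A = 4πr² = 0.02112 m².
T⁴ = P/(εσA) + T_w⁴ = 2610/(0.86·5.67×10⁻⁸·0.02112) + (1540)⁴
    = 2.534×10¹² + 5.624×10¹² = 8.158×10¹² K⁴.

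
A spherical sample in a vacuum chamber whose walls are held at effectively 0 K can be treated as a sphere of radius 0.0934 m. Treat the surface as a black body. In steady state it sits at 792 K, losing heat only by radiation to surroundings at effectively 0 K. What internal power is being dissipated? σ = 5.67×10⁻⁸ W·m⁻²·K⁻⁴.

P ≈ 2450 W

Steady state: P = εσA T⁴.
A = 4πr² = 0.1096 m²; T⁴ = (792)⁴ = 3.935×10¹¹ K⁴.
P = 1.0 × 5.67×10⁻⁸ × 0.1096 × 3.935×10¹¹.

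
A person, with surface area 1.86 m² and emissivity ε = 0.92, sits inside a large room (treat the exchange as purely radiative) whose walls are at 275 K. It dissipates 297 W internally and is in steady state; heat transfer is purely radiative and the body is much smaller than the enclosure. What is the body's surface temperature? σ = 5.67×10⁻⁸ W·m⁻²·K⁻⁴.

T ≈ 306 K

For a small grey body in a large enclosure, net radiated power = εσA(T⁴ − T_w⁴).
Steady state: P = εσA(T⁴ − T_w⁴) with A = 1.86 m².
T⁴ = P/(εσA) + T_w⁴ = 297/(0.92·5.67×10⁻⁸·1.860) + (275)⁴
    = 3.061×10⁹ + 5.719×10⁹ = 8.780×10⁹ K⁴.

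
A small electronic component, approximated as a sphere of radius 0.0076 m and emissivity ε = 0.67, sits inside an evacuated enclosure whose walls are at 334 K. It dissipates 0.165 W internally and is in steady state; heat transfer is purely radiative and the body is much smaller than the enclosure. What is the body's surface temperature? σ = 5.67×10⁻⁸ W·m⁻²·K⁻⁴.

For a small grey body in a large enclosure, net radiated power = εσA(T⁴ − T_w⁴).
Steady state: P = εσA(T⁴ − T_w⁴) with A = 4πr² = 7.258×10⁻⁴ m².
T⁴ = P/(εσA) + T_w⁴ = 0.165/(0.67·5.67×10⁻⁸·7.258×10⁻⁴) + (334)⁴
    = 5.984×10⁹ + 1.244×10¹⁰ = 1.843×10¹⁰ K⁴.

T ≈ 368 K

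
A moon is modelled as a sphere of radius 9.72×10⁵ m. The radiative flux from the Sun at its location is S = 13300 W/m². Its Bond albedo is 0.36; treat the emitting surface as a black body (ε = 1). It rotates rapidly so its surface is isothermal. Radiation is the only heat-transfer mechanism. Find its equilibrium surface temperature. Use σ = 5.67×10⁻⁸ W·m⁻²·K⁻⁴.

At equilibrium, absorbed power = emitted power.
Absorbing cross-section = πr² = 2.968×10¹² m²; emitting surface = 4πr² = 1.187×10¹³ m² (ratio 4).
(1−a)S·A_cross = εσ·A_surf·T⁴  ⇒  T⁴ = (1−a)S/(4σ).
T⁴ = 0.640·13300/(4·5.67×10⁻⁸) = 3.753×10¹⁰ K⁴.
T = (3.753×10¹⁰)^(1/4).

T ≈ 440 K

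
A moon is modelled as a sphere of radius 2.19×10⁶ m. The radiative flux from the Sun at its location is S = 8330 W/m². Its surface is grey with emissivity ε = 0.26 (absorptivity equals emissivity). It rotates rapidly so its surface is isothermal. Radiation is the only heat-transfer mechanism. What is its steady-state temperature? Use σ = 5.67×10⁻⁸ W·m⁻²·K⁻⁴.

T ≈ 438 K

At equilibrium, absorbed power = emitted power.
Absorbing cross-section = πr² = 1.507×10¹³ m²; emitting surface = 4πr² = 6.027×10¹³ m² (ratio 4).
εS·A_cross = εσ·A_surf·T⁴  ⇒  T⁴ = S/(4σ)   (ε cancels).
T⁴ = 8330/(4·5.67×10⁻⁸) = 3.673×10¹⁰ K⁴.
T = (3.673×10¹⁰)^(1/4).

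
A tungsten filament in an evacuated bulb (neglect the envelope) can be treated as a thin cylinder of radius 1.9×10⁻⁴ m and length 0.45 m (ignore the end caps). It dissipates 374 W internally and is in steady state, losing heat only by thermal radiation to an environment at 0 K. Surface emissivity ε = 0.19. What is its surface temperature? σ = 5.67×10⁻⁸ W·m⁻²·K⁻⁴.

T ≈ 2840 K

Steady state: internal power = radiated power, P = εσA T⁴.
Radiating area A = 2πrL = 5.372×10⁻⁴ m².
T⁴ = P/(εσA) = 374/(0.19·5.67×10⁻⁸·5.372×10⁻⁴) = 6.462×10¹³ K⁴.
T = (6.462×10¹³)^(1/4).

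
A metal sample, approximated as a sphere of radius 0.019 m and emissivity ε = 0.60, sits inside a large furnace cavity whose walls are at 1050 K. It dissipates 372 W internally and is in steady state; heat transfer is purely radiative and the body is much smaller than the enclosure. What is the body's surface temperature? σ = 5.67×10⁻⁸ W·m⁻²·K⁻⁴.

For a small grey body in a large enclosure, net radiated power = εσA(T⁴ − T_w⁴).
Steady state: P = εσA(T⁴ − T_w⁴) with A = 4πr² = 0.004536 m².
T⁴ = P/(εσA) + T_w⁴ = 372/(0.60·5.67×10⁻⁸·0.004536) + (1050)⁴
    = 2.410×10¹² + 1.216×10¹² = 3.626×10¹² K⁴.

T ≈ 1380 K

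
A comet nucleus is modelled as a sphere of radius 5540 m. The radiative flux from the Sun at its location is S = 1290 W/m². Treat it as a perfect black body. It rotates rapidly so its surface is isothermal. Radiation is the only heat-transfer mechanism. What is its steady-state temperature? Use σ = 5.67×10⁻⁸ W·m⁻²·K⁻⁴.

At equilibrium, absorbed power = emitted power.
Absorbing cross-section = πr² = 9.642×10⁷ m²; emitting surface = 4πr² = 3.857×10⁸ m² (ratio 4).
S·A_cross = εσ·A_surf·T⁴  ⇒  T⁴ = S/(4σ).
T⁴ = 1.00·1290/(4·5.67×10⁻⁸) = 5.688×10⁹ K⁴.
T = (5.688×10⁹)^(1/4).

T ≈ 275 K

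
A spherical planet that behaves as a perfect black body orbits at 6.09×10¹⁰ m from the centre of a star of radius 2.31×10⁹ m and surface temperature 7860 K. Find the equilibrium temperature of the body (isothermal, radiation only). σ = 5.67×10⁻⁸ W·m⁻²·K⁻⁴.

The star's surface emits σT_*⁴; at distance d the flux is S = σT_*⁴(R_*/d)².
S = 5.67×10⁻⁸·(7860)⁴·(2.31×10⁹/6.09×10¹⁰)² = 3.114×10⁵ W/m².
For an isothermal sphere T⁴ = (1−a)S/(4σ) = 1.373×10¹² K⁴.

T ≈ 1080 K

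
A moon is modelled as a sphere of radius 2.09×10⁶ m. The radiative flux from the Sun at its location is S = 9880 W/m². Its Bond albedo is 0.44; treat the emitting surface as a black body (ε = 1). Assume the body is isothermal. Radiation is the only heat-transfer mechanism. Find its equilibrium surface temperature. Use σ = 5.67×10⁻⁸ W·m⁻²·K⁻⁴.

T ≈ 395 K

At equilibrium, absorbed power = emitted power.
Absorbing cross-section = πr² = 1.372×10¹³ m²; emitting surface = 4πr² = 5.489×10¹³ m² (ratio 4).
(1−a)S·A_cross = εσ·A_surf·T⁴  ⇒  T⁴ = (1−a)S/(4σ).
T⁴ = 0.560·9880/(4·5.67×10⁻⁸) = 2.440×10¹⁰ K⁴.
T = (2.440×10¹⁰)^(1/4).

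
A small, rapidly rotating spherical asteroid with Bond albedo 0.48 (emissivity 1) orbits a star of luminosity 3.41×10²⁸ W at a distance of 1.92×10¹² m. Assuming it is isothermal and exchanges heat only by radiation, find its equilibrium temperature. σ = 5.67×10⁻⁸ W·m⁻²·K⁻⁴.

First find the stellar flux at distance d: S = L/(4πd²) = 3.41×10²⁸/(4π·(1.92×10¹²)²) = 736.1 W/m².
For an isothermal sphere, absorbed (1−a)S·πr² = emitted σ·4πr²·T⁴, so T⁴ = (1−a)S/(4σ).
T⁴ = 0.520·736.1/(4·5.67×10⁻⁸) = 1.688×10⁹ K⁴.

T ≈ 203 K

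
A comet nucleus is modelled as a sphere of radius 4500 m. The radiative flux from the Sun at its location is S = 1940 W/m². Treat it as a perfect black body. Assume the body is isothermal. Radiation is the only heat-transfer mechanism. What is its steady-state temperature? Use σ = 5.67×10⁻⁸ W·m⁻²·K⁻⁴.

At equilibrium, absorbed power = emitted power.
Absorbing cross-section = πr² = 6.362×10⁷ m²; emitting surface = 4πr² = 2.545×10⁸ m² (ratio 4).
S·A_cross = εσ·A_surf·T⁴  ⇒  T⁴ = S/(4σ).
T⁴ = 1.00·1940/(4·5.67×10⁻⁸) = 8.554×10⁹ K⁴.
T = (8.554×10⁹)^(1/4).

T ≈ 304 K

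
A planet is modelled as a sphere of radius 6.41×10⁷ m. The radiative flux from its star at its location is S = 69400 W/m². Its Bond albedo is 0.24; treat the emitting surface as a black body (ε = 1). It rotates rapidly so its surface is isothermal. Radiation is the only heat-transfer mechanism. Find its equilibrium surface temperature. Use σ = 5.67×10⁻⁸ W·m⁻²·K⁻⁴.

At equilibrium, absorbed power = emitted power.
Absorbing cross-section = πr² = 1.291×10¹⁶ m²; emitting surface = 4πr² = 5.163×10¹⁶ m² (ratio 4).
(1−a)S·A_cross = εσ·A_surf·T⁴  ⇒  T⁴ = (1−a)S/(4σ).
T⁴ = 0.760·69400/(4·5.67×10⁻⁸) = 2.326×10¹¹ K⁴.
T = (2.326×10¹¹)^(1/4).

T ≈ 694 K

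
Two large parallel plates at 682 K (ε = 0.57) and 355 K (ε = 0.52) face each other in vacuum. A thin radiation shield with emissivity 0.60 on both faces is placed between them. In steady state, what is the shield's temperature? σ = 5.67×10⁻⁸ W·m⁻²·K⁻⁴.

T_s ≈ 588 K

In steady state the net flux on the hot side equals that on the cold side.
σ(T₁⁴−T_s⁴)/D₁ = σ(T_s⁴−T₂⁴)/D₂, with D₁ = 1/ε₁+1/ε_s−1 = 2.421, D₂ = 1/ε_s+1/ε₂−1 = 2.590.
Solve for T_s⁴: T_s⁴ = (D₂·T₁⁴ + D₁·T₂⁴)/(D₁+D₂) = 1.195×10¹¹ K⁴.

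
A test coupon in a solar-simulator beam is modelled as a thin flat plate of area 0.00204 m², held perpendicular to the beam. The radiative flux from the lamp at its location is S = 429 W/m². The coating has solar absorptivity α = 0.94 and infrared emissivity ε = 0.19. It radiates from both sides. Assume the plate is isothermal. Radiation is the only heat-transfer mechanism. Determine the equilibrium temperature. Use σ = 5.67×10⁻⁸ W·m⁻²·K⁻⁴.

At equilibrium, absorbed power = emitted power.
Absorbing cross-section = A = 0.002040 m²; emitting surface = 2A = 0.004080 m² (ratio 2).
αS·A_cross = εσ·A_surf·T⁴  ⇒  T⁴ = αS/(ε·2σ).
T⁴ = 0.940·429/(0.19·2·5.67×10⁻⁸) = 1.872×10¹⁰ K⁴.
T = (1.872×10¹⁰)^(1/4).

T ≈ 370 K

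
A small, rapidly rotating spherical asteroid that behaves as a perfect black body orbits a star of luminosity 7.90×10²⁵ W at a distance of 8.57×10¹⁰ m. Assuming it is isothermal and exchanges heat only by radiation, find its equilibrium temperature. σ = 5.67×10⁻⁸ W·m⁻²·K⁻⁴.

First find the stellar flux at distance d: S = L/(4πd²) = 7.90×10²⁵/(4π·(8.57×10¹⁰)²) = 856.0 W/m².
For an isothermal sphere, absorbed (1−a)S·πr² = emitted σ·4πr²·T⁴, so T⁴ = (1−a)S/(4σ).
T⁴ = 1.00·856.0/(4·5.67×10⁻⁸) = 3.774×10⁹ K⁴.

T ≈ 248 K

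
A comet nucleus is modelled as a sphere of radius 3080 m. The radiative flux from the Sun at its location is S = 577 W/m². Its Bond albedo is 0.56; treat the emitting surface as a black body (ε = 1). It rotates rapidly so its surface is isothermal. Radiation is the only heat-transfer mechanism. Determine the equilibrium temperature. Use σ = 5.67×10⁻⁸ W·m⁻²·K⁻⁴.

At equilibrium, absorbed power = emitted power.
Absorbing cross-section = πr² = 2.980×10⁷ m²; emitting surface = 4πr² = 1.192×10⁸ m² (ratio 4).
(1−a)S·A_cross = εσ·A_surf·T⁴  ⇒  T⁴ = (1−a)S/(4σ).
T⁴ = 0.440·577/(4·5.67×10⁻⁸) = 1.119×10⁹ K⁴.
T = (1.119×10⁹)^(1/4).

T ≈ 183 K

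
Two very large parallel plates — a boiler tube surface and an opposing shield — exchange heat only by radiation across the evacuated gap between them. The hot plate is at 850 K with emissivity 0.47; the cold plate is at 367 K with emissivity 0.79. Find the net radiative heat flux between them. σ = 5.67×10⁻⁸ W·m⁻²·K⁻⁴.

For two infinite grey parallel plates, q = σ(T₁⁴ − T₂⁴)/(1/ε₁ + 1/ε₂ − 1).
T₁⁴ − T₂⁴ = 5.220×10¹¹ − 1.814×10¹⁰ = 5.039×10¹¹ K⁴.
1/ε₁ + 1/ε₂ − 1 = 2.128 + 1.266 − 1 = 2.393.
q = 5.67×10⁻⁸ × 5.039×10¹¹ / 2.393.

q ≈ 11900 W/m²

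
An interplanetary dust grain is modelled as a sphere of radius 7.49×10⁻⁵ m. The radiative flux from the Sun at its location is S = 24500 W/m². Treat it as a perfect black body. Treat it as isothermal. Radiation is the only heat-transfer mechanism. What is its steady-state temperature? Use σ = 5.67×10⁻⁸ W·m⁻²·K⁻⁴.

At equilibrium, absorbed power = emitted power.
Absorbing cross-section = πr² = 1.762×10⁻⁸ m²; emitting surface = 4πr² = 7.050×10⁻⁸ m² (ratio 4).
S·A_cross = εσ·A_surf·T⁴  ⇒  T⁴ = S/(4σ).
T⁴ = 1.00·24500/(4·5.67×10⁻⁸) = 1.080×10¹¹ K⁴.
T = (1.080×10¹¹)^(1/4).

T ≈ 573 K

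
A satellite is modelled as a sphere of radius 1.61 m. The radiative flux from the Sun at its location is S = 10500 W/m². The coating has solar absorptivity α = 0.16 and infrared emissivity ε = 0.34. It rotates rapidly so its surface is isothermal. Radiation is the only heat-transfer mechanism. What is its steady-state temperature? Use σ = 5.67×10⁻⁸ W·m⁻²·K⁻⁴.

T ≈ 384 K

At equilibrium, absorbed power = emitted power.
Absorbing cross-section = πr² = 8.143 m²; emitting surface = 4πr² = 32.57 m² (ratio 4).
αS·A_cross = εσ·A_surf·T⁴  ⇒  T⁴ = αS/(ε·4σ).
T⁴ = 0.160·10500/(0.34·4·5.67×10⁻⁸) = 2.179×10¹⁰ K⁴.
T = (2.179×10¹⁰)^(1/4).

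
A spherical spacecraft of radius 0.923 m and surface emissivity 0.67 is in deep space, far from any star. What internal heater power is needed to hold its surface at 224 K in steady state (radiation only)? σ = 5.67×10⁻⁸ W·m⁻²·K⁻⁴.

P = εσ·4πr²·T⁴.
4πr² = 10.71 m²; T⁴ = 2.518×10⁹ K⁴.
P = 0.67·5.67×10⁻⁸·10.71·2.518×10⁹.

P ≈ 1020 W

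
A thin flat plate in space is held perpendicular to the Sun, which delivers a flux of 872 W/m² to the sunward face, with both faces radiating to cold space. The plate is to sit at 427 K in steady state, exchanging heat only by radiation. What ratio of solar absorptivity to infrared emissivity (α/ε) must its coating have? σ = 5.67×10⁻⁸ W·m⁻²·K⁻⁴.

Balance: αS·A = εσ·2A·T⁴ ⇒ α/ε = 2σT⁴/S.
α/ε = 2·5.67×10⁻⁸·(427)⁴/872 = 2·5.67×10⁻⁸·3.324×10¹⁰/872.

α/ε ≈ 4.32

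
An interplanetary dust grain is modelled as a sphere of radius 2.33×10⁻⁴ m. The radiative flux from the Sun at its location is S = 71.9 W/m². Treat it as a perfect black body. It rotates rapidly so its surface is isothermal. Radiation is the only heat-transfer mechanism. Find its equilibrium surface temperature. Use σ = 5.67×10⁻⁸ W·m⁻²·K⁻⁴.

At equilibrium, absorbed power = emitted power.
Absorbing cross-section = πr² = 1.706×10⁻⁷ m²; emitting surface = 4πr² = 6.822×10⁻⁷ m² (ratio 4).
S·A_cross = εσ·A_surf·T⁴  ⇒  T⁴ = S/(4σ).
T⁴ = 1.00·71.9/(4·5.67×10⁻⁸) = 3.170×10⁸ K⁴.
T = (3.170×10⁸)^(1/4).

T ≈ 133 K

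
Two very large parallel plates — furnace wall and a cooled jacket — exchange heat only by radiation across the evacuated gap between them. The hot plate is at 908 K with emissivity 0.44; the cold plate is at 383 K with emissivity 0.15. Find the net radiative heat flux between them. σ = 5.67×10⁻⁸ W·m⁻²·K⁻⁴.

For two infinite grey parallel plates, q = σ(T₁⁴ − T₂⁴)/(1/ε₁ + 1/ε₂ − 1).
T₁⁴ − T₂⁴ = 6.797×10¹¹ − 2.152×10¹⁰ = 6.582×10¹¹ K⁴.
1/ε₁ + 1/ε₂ − 1 = 2.273 + 6.667 − 1 = 7.939.
q = 5.67×10⁻⁸ × 6.582×10¹¹ / 7.939.

q ≈ 4700 W/m²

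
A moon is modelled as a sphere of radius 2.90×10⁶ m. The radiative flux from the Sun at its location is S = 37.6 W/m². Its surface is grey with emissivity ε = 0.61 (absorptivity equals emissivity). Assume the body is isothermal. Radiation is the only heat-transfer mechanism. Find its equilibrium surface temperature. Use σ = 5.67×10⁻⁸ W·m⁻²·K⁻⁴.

T ≈ 113 K

At equilibrium, absorbed power = emitted power.
Absorbing cross-section = πr² = 2.642×10¹³ m²; emitting surface = 4πr² = 1.057×10¹⁴ m² (ratio 4).
εS·A_cross = εσ·A_surf·T⁴  ⇒  T⁴ = S/(4σ)   (ε cancels).
T⁴ = 37.6/(4·5.67×10⁻⁸) = 1.658×10⁸ K⁴.
T = (1.658×10⁸)^(1/4).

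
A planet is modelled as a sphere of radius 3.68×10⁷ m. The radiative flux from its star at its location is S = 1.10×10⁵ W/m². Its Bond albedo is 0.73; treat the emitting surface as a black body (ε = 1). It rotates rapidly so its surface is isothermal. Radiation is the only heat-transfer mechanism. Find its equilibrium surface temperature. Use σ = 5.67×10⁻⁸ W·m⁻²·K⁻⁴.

At equilibrium, absorbed power = emitted power.
Absorbing cross-section = πr² = 4.254×10¹⁵ m²; emitting surface = 4πr² = 1.702×10¹⁶ m² (ratio 4).
(1−a)S·A_cross = εσ·A_surf·T⁴  ⇒  T⁴ = (1−a)S/(4σ).
T⁴ = 0.270·1.10×10⁵/(4·5.67×10⁻⁸) = 1.310×10¹¹ K⁴.
T = (1.310×10¹¹)^(1/4).

T ≈ 602 K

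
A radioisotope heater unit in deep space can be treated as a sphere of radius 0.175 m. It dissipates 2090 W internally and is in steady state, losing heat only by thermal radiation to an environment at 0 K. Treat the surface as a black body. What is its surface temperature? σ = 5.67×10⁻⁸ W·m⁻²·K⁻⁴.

Steady state: internal power = radiated power, P = εσA T⁴.
Radiating area A = 4πr² = 0.3848 m².
T⁴ = P/(εσA) = 2090/(1.0·5.67×10⁻⁸·0.3848) = 9.578×10¹⁰ K⁴.
T = (9.578×10¹⁰)^(1/4).

T ≈ 556 K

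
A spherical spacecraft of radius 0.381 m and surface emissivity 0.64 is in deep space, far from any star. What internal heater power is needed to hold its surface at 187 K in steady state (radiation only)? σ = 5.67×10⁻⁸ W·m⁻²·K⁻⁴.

P ≈ 80.9 W

P = εσ·4πr²·T⁴.
4πr² = 1.824 m²; T⁴ = 1.223×10⁹ K⁴.
P = 0.64·5.67×10⁻⁸·1.824·1.223×10⁹.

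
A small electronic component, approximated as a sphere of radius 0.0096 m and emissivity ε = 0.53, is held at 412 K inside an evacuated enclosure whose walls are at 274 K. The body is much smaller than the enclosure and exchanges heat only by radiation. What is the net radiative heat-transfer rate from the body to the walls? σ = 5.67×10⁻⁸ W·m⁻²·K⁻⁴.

For a small grey body in a large enclosure: P_net = εσA(T_body⁴ − T_wall⁴).
A = 4πr² = 0.001158 m²; T_body⁴ − T_wall⁴ = 2.881×10¹⁰ − 5.636×10⁹ = 2.318×10¹⁰ K⁴.
|P_net| = 0.53·5.67×10⁻⁸·0.001158·2.318×10¹⁰.

P_net ≈ 0.807 W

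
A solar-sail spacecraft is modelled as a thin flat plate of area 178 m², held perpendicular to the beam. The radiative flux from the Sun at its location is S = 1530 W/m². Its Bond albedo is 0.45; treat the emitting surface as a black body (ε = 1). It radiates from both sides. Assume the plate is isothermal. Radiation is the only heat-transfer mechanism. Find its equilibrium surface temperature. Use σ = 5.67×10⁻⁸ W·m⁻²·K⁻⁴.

T ≈ 294 K

At equilibrium, absorbed power = emitted power.
Absorbing cross-section = A = 178.0 m²; emitting surface = 2A = 356.0 m² (ratio 2).
(1−a)S·A_cross = εσ·A_surf·T⁴  ⇒  T⁴ = (1−a)S/(2σ).
T⁴ = 0.550·1530/(2·5.67×10⁻⁸) = 7.421×10⁹ K⁴.
T = (7.421×10⁹)^(1/4).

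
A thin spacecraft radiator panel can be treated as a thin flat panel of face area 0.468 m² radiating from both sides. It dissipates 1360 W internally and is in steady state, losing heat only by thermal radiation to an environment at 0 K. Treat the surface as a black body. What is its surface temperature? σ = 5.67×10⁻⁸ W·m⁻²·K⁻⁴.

T ≈ 400 K

Steady state: internal power = radiated power, P = εσA T⁴.
Radiating area A = 2·0.468 = 0.9360 m².
T⁴ = P/(εσA) = 1360/(1.0·5.67×10⁻⁸·0.9360) = 2.563×10¹⁰ K⁴.
T = (2.563×10¹⁰)^(1/4).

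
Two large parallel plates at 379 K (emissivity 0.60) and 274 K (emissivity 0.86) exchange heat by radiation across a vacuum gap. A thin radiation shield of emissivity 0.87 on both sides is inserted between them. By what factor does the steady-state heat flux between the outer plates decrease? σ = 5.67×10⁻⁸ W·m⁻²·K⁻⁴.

factor ≈ 1.71

Without shield: q₀ = σΔ(T⁴)/(1/ε₁+1/ε₂−1) with denominator 1.829.
With shield the two gaps are in series; the resistances add: (1/ε₁+1/ε_s−1)+(1/ε_s+1/ε₂−1) = 1.816+1.312 = 3.128.
Heat-flux ratio q₀/q = 3.128/1.829.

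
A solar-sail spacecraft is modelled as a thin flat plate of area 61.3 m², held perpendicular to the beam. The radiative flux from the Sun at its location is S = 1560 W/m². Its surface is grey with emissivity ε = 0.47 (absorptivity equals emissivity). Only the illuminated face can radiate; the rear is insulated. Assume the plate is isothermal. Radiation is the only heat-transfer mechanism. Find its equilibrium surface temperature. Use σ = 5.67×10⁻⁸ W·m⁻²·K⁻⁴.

T ≈ 407 K

At equilibrium, absorbed power = emitted power.
Absorbing cross-section = A = 61.30 m²; emitting surface = A = 61.30 m² (ratio 1).
εS·A_cross = εσ·A_surf·T⁴  ⇒  T⁴ = S/(1σ)   (ε cancels).
T⁴ = 1560/(1·5.67×10⁻⁸) = 2.751×10¹⁰ K⁴.
T = (2.751×10¹⁰)^(1/4).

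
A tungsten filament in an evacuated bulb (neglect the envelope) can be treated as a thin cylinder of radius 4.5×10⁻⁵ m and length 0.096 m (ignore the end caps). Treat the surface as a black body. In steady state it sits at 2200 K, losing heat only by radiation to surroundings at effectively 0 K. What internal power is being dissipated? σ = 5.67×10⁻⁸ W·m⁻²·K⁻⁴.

P ≈ 36.1 W

Steady state: P = εσA T⁴.
A = 2πrL = 2.714×10⁻⁵ m²; T⁴ = (2200)⁴ = 2.343×10¹³ K⁴.
P = 1.0 × 5.67×10⁻⁸ × 2.714×10⁻⁵ × 2.343×10¹³.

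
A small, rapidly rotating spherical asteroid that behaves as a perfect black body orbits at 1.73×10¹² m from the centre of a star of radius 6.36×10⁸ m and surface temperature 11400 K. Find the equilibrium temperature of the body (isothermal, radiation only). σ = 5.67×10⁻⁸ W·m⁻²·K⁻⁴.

The star's surface emits σT_*⁴; at distance d the flux is S = σT_*⁴(R_*/d)².
S = 5.67×10⁻⁸·(11400)⁴·(6.36×10⁸/1.73×10¹²)² = 129.4 W/m².
For an isothermal sphere T⁴ = (1−a)S/(4σ) = 5.707×10⁸ K⁴.

T ≈ 155 K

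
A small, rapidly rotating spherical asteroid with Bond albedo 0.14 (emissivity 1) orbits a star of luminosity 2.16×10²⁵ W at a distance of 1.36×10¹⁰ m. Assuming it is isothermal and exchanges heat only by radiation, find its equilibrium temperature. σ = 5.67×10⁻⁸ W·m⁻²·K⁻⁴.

First find the stellar flux at distance d: S = L/(4πd²) = 2.16×10²⁵/(4π·(1.36×10¹⁰)²) = 9293 W/m².
For an isothermal sphere, absorbed (1−a)S·πr² = emitted σ·4πr²·T⁴, so T⁴ = (1−a)S/(4σ).
T⁴ = 0.860·9293/(4·5.67×10⁻⁸) = 3.524×10¹⁰ K⁴.

T ≈ 433 K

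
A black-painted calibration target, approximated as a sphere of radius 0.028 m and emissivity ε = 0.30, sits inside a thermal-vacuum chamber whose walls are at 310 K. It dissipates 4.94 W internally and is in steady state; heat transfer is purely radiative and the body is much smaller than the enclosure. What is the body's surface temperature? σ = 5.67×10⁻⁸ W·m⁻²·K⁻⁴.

For a small grey body in a large enclosure, net radiated power = εσA(T⁴ − T_w⁴).
Steady state: P = εσA(T⁴ − T_w⁴) with A = 4πr² = 0.009852 m².
T⁴ = P/(εσA) + T_w⁴ = 4.94/(0.30·5.67×10⁻⁸·0.009852) + (310)⁴
    = 2.948×10¹⁰ + 9.235×10⁹ = 3.871×10¹⁰ K⁴.

T ≈ 444 K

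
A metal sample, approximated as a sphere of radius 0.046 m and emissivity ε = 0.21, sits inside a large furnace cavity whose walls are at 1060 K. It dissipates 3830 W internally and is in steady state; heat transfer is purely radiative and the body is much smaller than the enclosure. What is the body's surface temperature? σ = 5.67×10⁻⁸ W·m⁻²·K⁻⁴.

For a small grey body in a large enclosure, net radiated power = εσA(T⁴ − T_w⁴).
Steady state: P = εσA(T⁴ − T_w⁴) with A = 4πr² = 0.02659 m².
T⁴ = P/(εσA) + T_w⁴ = 3830/(0.21·5.67×10⁻⁸·0.02659) + (1060)⁴
    = 1.210×10¹³ + 1.262×10¹² = 1.336×10¹³ K⁴.

T ≈ 1910 K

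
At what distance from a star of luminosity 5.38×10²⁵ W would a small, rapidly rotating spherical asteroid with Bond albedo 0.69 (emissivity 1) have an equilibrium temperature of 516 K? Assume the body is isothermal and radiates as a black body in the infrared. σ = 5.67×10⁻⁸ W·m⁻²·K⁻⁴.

For an isothermal black-emitting sphere, (1−a)S·πr² = σ·4πr²·T⁴ ⇒ S = 4σT⁴/(1−a).
S = 4·5.67×10⁻⁸·(516)⁴/0.310 = 51870 W/m².
Flux falls as S = L/(4πd²), so d = √(L/(4πS)) = √(5.38×10²⁵/(4π·51870)).

d ≈ 9.09×10⁹ m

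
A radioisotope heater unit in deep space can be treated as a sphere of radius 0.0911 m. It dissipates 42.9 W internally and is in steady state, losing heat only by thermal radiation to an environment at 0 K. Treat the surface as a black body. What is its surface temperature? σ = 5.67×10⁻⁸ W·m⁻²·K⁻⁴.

Steady state: internal power = radiated power, P = εσA T⁴.
Radiating area A = 4πr² = 0.1043 m².
T⁴ = P/(εσA) = 42.9/(1.0·5.67×10⁻⁸·0.1043) = 7.255×10⁹ K⁴.
T = (7.255×10⁹)^(1/4).

T ≈ 292 K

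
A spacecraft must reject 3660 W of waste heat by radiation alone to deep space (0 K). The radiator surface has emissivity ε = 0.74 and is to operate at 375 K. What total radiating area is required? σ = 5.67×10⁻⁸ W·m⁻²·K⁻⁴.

P = εσA T⁴ ⇒ A = P/(εσT⁴).
T⁴ = 1.978×10¹⁰ K⁴.
A = 3660/(0.74 × 5.67×10⁻⁸ × 1.978×10¹⁰).

A ≈ 4.41 m²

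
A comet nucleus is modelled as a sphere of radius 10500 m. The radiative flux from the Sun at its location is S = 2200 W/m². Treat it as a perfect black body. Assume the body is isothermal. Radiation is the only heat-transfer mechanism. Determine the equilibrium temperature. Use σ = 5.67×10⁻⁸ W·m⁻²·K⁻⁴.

At equilibrium, absorbed power = emitted power.
Absorbing cross-section = πr² = 3.464×10⁸ m²; emitting surface = 4πr² = 1.385×10⁹ m² (ratio 4).
S·A_cross = εσ·A_surf·T⁴  ⇒  T⁴ = S/(4σ).
T⁴ = 1.00·2200/(4·5.67×10⁻⁸) = 9.700×10⁹ K⁴.
T = (9.700×10⁹)^(1/4).

T ≈ 314 K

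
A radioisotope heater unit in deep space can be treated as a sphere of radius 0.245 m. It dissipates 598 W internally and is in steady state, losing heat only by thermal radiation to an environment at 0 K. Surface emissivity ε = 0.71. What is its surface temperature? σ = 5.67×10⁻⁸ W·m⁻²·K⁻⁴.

T ≈ 375 K

Steady state: internal power = radiated power, P = εσA T⁴.
Radiating area A = 4πr² = 0.7543 m².
T⁴ = P/(εσA) = 598/(0.71·5.67×10⁻⁸·0.7543) = 1.969×10¹⁰ K⁴.
T = (1.969×10¹⁰)^(1/4).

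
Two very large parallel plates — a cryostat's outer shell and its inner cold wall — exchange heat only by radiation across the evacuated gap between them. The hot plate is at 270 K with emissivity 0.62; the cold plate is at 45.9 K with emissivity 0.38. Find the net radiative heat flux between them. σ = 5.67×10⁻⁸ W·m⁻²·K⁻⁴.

For two infinite grey parallel plates, q = σ(T₁⁴ − T₂⁴)/(1/ε₁ + 1/ε₂ − 1).
T₁⁴ − T₂⁴ = 5.314×10⁹ − 4.439×10⁶ = 5.310×10⁹ K⁴.
1/ε₁ + 1/ε₂ − 1 = 1.613 + 2.632 − 1 = 3.244.
q = 5.67×10⁻⁸ × 5.310×10⁹ / 3.244.

q ≈ 92.8 W/m²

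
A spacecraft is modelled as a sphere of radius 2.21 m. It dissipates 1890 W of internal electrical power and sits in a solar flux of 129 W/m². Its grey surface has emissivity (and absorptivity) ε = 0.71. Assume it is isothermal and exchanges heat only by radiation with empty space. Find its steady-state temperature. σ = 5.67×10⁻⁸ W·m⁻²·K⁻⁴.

T ≈ 191 K

At steady state, absorbed solar power + internal power = radiated power.
Absorbed: α·S·A_cross = 0.71·129·15.34 = 1405 W (cross-section πr²).
Total input = 1405 + 1890 = 3295 W.
Radiated: εσ·A_surf·T⁴ with A_surf = 4πr² = 61.38 m².
T⁴ = 3295/(0.71·5.67×10⁻⁸·61.38) = 1.334×10⁹ K⁴.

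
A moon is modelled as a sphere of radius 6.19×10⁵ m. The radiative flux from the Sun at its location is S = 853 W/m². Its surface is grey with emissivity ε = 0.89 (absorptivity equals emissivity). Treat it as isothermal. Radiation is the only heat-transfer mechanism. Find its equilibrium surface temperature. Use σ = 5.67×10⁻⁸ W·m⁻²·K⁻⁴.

T ≈ 248 K

At equilibrium, absorbed power = emitted power.
Absorbing cross-section = πr² = 1.204×10¹² m²; emitting surface = 4πr² = 4.815×10¹² m² (ratio 4).
εS·A_cross = εσ·A_surf·T⁴  ⇒  T⁴ = S/(4σ)   (ε cancels).
T⁴ = 853/(4·5.67×10⁻⁸) = 3.761×10⁹ K⁴.
T = (3.761×10⁹)^(1/4).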